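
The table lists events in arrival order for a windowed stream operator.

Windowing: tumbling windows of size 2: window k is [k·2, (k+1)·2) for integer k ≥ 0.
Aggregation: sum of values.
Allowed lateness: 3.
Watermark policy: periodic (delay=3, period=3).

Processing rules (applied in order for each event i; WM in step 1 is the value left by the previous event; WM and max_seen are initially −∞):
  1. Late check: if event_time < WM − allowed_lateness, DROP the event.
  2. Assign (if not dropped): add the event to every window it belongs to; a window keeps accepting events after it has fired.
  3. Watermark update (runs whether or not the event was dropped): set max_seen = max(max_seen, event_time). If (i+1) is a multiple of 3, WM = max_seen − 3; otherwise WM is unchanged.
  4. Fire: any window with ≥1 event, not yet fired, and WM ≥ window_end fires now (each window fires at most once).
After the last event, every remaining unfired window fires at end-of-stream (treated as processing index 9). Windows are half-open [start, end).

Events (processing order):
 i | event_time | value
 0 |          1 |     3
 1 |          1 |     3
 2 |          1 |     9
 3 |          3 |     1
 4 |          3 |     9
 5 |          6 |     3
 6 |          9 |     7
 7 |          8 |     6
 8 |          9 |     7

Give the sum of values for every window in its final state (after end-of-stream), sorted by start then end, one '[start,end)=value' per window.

i=0 t=1 v=3: → [0,2); WM=−∞
i=1 t=1 v=3: → [0,2); WM=−∞
i=2 t=1 v=9: → [0,2); WM=-2
i=3 t=3 v=1: → [2,4); WM=-2
i=4 t=3 v=9: → [2,4); WM=-2
i=5 t=6 v=3: → [6,8); WM=3; [0,2) fires=15
i=6 t=9 v=7: → [8,10); WM=3
i=7 t=8 v=6: → [8,10); WM=3
i=8 t=9 v=7: → [8,10); WM=6; [2,4) fires=10

[0,2)=15 [2,4)=10 [6,8)=3 [8,10)=20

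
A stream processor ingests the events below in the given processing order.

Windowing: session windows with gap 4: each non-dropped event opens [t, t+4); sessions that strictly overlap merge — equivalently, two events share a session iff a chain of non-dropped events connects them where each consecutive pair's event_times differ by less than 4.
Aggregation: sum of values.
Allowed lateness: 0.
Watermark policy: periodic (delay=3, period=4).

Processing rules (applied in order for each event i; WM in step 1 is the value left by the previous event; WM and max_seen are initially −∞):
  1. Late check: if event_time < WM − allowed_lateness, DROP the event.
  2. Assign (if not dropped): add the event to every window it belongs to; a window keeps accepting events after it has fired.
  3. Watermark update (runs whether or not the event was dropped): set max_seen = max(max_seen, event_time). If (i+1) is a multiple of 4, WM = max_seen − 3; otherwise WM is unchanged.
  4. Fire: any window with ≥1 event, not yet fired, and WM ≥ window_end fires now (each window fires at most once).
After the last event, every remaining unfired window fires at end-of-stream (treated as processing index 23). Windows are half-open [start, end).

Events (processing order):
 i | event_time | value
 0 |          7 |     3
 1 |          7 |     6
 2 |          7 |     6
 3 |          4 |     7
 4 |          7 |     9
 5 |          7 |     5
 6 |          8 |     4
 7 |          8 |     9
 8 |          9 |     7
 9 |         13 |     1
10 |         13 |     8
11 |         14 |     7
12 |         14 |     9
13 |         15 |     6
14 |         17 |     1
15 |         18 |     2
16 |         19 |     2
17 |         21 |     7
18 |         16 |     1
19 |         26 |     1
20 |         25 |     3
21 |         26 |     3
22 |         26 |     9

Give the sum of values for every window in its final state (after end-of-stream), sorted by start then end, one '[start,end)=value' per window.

i=0 t=7 v=3: → [7,11); WM=−∞
i=1 t=7 v=6: → [7,11); WM=−∞
i=2 t=7 v=6: → [7,11); WM=−∞
i=3 t=4 v=7: → [4,11); WM=4
i=4 t=7 v=9: → [4,11); WM=4
i=5 t=7 v=5: → [4,11); WM=4
i=6 t=8 v=4: → [4,12); WM=4
i=7 t=8 v=9: → [4,12); WM=5
i=8 t=9 v=7: → [4,13); WM=5
i=9 t=13 v=1: → [13,17); WM=5
i=10 t=13 v=8: → [13,17); WM=5
i=11 t=14 v=7: → [13,18); WM=11
i=12 t=14 v=9: → [13,18); WM=11
i=13 t=15 v=6: → [13,19); WM=11
i=14 t=17 v=1: → [13,21); WM=11
i=15 t=18 v=2: → [13,22); WM=15
i=16 t=19 v=2: → [13,23); WM=15
i=17 t=21 v=7: → [13,25); WM=15
i=18 t=16 v=1: → [13,25); WM=15
i=19 t=26 v=1: → [26,30); WM=23
i=20 t=25 v=3: → [25,30); WM=23
i=21 t=26 v=3: → [25,30); WM=23
i=22 t=26 v=9: → [25,30); WM=23

[4,13)=56 [13,25)=44 [25,30)=16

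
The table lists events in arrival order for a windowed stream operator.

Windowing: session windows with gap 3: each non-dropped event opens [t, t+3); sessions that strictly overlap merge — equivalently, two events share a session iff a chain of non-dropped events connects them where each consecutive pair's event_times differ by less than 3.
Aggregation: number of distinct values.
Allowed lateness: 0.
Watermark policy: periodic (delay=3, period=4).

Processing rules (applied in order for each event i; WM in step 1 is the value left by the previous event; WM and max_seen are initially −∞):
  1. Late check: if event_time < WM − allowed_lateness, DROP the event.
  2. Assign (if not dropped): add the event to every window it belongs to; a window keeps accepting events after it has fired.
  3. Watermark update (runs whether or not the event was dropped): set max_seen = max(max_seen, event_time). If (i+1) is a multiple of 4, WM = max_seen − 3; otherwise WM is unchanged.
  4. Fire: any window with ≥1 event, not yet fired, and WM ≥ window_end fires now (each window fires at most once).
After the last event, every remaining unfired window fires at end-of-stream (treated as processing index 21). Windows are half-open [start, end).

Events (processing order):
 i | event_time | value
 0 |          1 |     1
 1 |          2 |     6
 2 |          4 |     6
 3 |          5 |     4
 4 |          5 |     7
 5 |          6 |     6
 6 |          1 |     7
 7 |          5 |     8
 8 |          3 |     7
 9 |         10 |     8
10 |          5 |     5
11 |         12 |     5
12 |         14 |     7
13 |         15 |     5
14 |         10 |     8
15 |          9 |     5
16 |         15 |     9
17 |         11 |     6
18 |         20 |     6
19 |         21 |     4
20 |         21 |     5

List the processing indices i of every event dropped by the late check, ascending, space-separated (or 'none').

6 17

i=0 t=1 v=1: → [1,4); WM=−∞
i=1 t=2 v=6: → [1,5); WM=−∞
i=2 t=4 v=6: → [1,7); WM=−∞
i=3 t=5 v=4: → [1,8); WM=2
i=4 t=5 v=7: → [1,8); WM=2
i=5 t=6 v=6: → [1,9); WM=2
i=6 t=1 v=7: DROP (t<2-0); WM=2
i=7 t=5 v=8: → [1,9); WM=3
i=8 t=3 v=7: → [1,9); WM=3
i=9 t=10 v=8: → [10,13); WM=3
i=10 t=5 v=5: → [1,9); WM=3
i=11 t=12 v=5: → [10,15); WM=9
i=12 t=14 v=7: → [10,17); WM=9
i=13 t=15 v=5: → [10,18); WM=9
i=14 t=10 v=8: → [10,18); WM=9
i=15 t=9 v=5: → [9,18); WM=12
i=16 t=15 v=9: → [9,18); WM=12
i=17 t=11 v=6: DROP (t<12-0); WM=12
i=18 t=20 v=6: → [20,23); WM=12
i=19 t=21 v=4: → [20,24); WM=18
i=20 t=21 v=5: → [20,24); WM=18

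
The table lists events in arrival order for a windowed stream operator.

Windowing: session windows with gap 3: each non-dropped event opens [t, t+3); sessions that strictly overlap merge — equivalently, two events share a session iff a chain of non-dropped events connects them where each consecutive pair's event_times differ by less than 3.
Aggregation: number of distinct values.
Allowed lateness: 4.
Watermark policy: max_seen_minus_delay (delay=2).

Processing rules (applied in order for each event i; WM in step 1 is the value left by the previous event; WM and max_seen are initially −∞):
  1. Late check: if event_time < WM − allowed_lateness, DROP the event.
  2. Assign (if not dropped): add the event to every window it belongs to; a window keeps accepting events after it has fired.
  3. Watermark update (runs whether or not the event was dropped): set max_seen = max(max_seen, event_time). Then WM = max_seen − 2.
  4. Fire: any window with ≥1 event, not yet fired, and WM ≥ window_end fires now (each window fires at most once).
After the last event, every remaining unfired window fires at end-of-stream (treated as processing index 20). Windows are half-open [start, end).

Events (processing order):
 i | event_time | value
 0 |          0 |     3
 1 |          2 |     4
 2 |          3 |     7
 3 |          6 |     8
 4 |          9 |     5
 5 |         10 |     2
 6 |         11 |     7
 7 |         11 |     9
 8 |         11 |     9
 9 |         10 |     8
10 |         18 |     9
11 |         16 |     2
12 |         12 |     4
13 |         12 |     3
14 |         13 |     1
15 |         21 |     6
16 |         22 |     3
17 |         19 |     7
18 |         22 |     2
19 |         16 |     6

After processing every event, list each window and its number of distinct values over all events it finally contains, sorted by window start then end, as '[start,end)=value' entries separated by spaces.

[0,6)=3 [6,9)=1 [9,16)=8 [16,25)=5

i=0 t=0 v=3: → [0,3); WM=-2
i=1 t=2 v=4: → [0,5); WM=0
i=2 t=3 v=7: → [0,6); WM=1
i=3 t=6 v=8: → [6,9); WM=4
i=4 t=9 v=5: → [9,12); WM=7
i=5 t=10 v=2: → [9,13); WM=8
i=6 t=11 v=7: → [9,14); WM=9
i=7 t=11 v=9: → [9,14); WM=9
i=8 t=11 v=9: → [9,14); WM=9
i=9 t=10 v=8: → [9,14); WM=9
i=10 t=18 v=9: → [18,21); WM=16
i=11 t=16 v=2: → [16,21); WM=16
i=12 t=12 v=4: → [9,15); WM=16
i=13 t=12 v=3: → [9,15); WM=16
i=14 t=13 v=1: → [9,16); WM=16
i=15 t=21 v=6: → [21,24); WM=19
i=16 t=22 v=3: → [21,25); WM=20
i=17 t=19 v=7: → [16,25); WM=20
i=18 t=22 v=2: → [16,25); WM=20
i=19 t=16 v=6: → [16,25); WM=20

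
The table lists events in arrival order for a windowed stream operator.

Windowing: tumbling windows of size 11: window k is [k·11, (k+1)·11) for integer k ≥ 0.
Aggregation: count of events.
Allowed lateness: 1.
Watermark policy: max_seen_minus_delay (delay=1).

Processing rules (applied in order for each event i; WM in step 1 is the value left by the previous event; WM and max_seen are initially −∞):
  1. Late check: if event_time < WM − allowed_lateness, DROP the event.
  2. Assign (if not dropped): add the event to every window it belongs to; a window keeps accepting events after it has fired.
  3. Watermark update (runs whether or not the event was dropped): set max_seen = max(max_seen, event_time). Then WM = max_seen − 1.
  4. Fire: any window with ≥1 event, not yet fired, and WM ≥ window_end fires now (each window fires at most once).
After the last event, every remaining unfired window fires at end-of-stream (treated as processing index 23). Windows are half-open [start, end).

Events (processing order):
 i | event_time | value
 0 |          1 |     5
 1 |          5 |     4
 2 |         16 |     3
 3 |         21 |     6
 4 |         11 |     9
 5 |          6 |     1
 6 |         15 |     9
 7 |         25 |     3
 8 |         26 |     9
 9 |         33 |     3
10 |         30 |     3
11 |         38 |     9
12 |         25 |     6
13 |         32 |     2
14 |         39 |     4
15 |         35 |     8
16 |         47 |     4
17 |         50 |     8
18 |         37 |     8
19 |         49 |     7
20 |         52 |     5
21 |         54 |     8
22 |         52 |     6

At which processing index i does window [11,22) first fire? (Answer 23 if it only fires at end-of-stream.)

7

i=0 t=1 v=5: → [0,11); WM=0
i=1 t=5 v=4: → [0,11); WM=4
i=2 t=16 v=3: → [11,22); WM=15; [0,11) fires=2
i=3 t=21 v=6: → [11,22); WM=20
i=4 t=11 v=9: DROP (t<20-1); WM=20
i=5 t=6 v=1: DROP (t<20-1); WM=20
i=6 t=15 v=9: DROP (t<20-1); WM=20
i=7 t=25 v=3: → [22,33); WM=24; [11,22) fires=2
i=8 t=26 v=9: → [22,33); WM=25
i=9 t=33 v=3: → [33,44); WM=32
i=10 t=30 v=3: DROP (t<32-1); WM=32
i=11 t=38 v=9: → [33,44); WM=37; [22,33) fires=2
i=12 t=25 v=6: DROP (t<37-1); WM=37
i=13 t=32 v=2: DROP (t<37-1); WM=37
i=14 t=39 v=4: → [33,44); WM=38
i=15 t=35 v=8: DROP (t<38-1); WM=38
i=16 t=47 v=4: → [44,55); WM=46; [33,44) fires=3
i=17 t=50 v=8: → [44,55); WM=49
i=18 t=37 v=8: DROP (t<49-1); WM=49
i=19 t=49 v=7: → [44,55); WM=49
i=20 t=52 v=5: → [44,55); WM=51
i=21 t=54 v=8: → [44,55); WM=53
i=22 t=52 v=6: → [44,55); WM=53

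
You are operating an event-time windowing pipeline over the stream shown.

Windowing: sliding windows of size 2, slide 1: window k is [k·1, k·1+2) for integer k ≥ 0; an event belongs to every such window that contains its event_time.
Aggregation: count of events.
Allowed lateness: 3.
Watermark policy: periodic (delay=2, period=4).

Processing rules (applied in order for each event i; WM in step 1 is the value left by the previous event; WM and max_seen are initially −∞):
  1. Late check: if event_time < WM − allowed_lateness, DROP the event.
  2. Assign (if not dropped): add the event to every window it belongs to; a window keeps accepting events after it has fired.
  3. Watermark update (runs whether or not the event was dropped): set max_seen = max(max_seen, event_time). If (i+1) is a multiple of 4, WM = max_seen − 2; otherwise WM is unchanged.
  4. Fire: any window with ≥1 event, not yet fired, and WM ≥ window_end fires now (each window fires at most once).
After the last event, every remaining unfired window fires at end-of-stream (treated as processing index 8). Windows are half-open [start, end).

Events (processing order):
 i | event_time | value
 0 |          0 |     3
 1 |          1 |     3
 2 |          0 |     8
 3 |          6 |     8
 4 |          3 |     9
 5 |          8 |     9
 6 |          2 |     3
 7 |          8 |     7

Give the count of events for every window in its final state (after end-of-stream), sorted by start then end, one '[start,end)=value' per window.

i=0 t=0 v=3: → [0,2); WM=−∞
i=1 t=1 v=3: → [1,3),[0,2); WM=−∞
i=2 t=0 v=8: → [0,2); WM=−∞
i=3 t=6 v=8: → [6,8),[5,7); WM=4; [0,2) fires=3 [1,3) fires=1
i=4 t=3 v=9: → [3,5),[2,4); WM=4; [2,4) fires=1
i=5 t=8 v=9: → [8,10),[7,9); WM=4
i=6 t=2 v=3: → [2,4),[1,3); WM=4
i=7 t=8 v=7: → [8,10),[7,9); WM=6; [3,5) fires=1

[0,2)=3 [1,3)=2 [2,4)=2 [3,5)=1 [5,7)=1 [6,8)=1 [7,9)=2 [8,10)=2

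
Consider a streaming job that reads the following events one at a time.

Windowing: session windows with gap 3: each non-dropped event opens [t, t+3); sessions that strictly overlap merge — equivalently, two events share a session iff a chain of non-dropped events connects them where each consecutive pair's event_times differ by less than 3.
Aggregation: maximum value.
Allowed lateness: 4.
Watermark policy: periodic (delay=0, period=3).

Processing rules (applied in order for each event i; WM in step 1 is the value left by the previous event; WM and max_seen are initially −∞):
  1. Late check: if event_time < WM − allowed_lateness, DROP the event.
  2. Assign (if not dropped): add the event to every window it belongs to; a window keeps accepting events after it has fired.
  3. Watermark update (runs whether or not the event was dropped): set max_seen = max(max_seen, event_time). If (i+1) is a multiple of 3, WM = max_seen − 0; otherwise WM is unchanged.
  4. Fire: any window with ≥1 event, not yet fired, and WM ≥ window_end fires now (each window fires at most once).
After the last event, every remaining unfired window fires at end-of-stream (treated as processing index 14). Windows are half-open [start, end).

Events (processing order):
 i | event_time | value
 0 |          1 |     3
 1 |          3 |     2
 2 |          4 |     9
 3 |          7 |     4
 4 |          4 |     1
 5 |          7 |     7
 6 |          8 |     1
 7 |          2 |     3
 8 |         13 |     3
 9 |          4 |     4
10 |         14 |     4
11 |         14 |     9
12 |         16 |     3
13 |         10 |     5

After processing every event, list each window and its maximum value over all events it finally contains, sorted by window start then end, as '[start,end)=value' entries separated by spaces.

i=0 t=1 v=3: → [1,4); WM=−∞
i=1 t=3 v=2: → [1,6); WM=−∞
i=2 t=4 v=9: → [1,7); WM=4
i=3 t=7 v=4: → [7,10); WM=4
i=4 t=4 v=1: → [1,7); WM=4
i=5 t=7 v=7: → [7,10); WM=7
i=6 t=8 v=1: → [7,11); WM=7
i=7 t=2 v=3: DROP (t<7-4); WM=7
i=8 t=13 v=3: → [13,16); WM=13
i=9 t=4 v=4: DROP (t<13-4); WM=13
i=10 t=14 v=4: → [13,17); WM=13
i=11 t=14 v=9: → [13,17); WM=14
i=12 t=16 v=3: → [13,19); WM=14
i=13 t=10 v=5: → [7,13); WM=14

[1,7)=9 [7,13)=7 [13,19)=9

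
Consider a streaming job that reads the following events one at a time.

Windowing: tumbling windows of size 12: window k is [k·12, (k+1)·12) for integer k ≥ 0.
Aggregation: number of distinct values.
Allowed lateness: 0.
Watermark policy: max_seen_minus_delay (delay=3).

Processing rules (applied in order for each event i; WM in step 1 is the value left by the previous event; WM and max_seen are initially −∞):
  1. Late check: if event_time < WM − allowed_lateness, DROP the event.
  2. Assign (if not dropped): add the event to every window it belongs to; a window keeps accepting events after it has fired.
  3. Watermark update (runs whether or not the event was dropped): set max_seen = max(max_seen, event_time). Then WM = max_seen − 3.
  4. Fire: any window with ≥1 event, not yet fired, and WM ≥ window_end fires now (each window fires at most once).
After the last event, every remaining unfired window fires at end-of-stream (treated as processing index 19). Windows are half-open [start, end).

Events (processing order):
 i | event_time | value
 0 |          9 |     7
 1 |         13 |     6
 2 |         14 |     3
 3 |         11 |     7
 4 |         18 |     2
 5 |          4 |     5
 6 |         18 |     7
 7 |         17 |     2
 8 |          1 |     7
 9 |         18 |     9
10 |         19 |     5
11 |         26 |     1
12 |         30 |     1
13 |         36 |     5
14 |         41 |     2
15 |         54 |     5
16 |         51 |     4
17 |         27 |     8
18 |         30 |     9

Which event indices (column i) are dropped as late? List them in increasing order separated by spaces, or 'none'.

5 8 17 18

i=0 t=9 v=7: → [0,12); WM=6
i=1 t=13 v=6: → [12,24); WM=10
i=2 t=14 v=3: → [12,24); WM=11
i=3 t=11 v=7: → [0,12); WM=11
i=4 t=18 v=2: → [12,24); WM=15; [0,12) fires=1
i=5 t=4 v=5: DROP (t<15-0); WM=15
i=6 t=18 v=7: → [12,24); WM=15
i=7 t=17 v=2: → [12,24); WM=15
i=8 t=1 v=7: DROP (t<15-0); WM=15
i=9 t=18 v=9: → [12,24); WM=15
i=10 t=19 v=5: → [12,24); WM=16
i=11 t=26 v=1: → [24,36); WM=23
i=12 t=30 v=1: → [24,36); WM=27; [12,24) fires=6
i=13 t=36 v=5: → [36,48); WM=33
i=14 t=41 v=2: → [36,48); WM=38; [24,36) fires=1
i=15 t=54 v=5: → [48,60); WM=51; [36,48) fires=2
i=16 t=51 v=4: → [48,60); WM=51
i=17 t=27 v=8: DROP (t<51-0); WM=51
i=18 t=30 v=9: DROP (t<51-0); WM=51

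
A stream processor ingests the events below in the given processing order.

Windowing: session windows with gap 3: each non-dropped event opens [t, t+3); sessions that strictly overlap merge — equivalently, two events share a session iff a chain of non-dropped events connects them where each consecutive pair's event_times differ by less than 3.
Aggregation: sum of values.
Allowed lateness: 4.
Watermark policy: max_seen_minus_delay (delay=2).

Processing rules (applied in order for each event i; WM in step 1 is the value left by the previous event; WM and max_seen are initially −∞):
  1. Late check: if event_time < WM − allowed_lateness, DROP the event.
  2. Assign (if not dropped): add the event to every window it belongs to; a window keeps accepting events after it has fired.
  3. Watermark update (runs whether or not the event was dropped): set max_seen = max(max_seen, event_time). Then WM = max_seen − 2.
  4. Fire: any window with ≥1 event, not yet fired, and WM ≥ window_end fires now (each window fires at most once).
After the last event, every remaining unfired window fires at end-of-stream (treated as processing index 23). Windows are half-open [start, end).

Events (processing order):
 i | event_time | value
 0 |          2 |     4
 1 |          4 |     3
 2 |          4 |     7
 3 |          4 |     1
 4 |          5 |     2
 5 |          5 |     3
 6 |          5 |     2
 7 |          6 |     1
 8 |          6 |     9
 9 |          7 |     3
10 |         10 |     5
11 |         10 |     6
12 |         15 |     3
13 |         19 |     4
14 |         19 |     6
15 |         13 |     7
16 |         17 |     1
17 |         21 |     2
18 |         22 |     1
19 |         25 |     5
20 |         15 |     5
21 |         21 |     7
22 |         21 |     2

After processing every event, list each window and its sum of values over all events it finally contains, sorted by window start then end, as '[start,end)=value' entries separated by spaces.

i=0 t=2 v=4: → [2,5); WM=0
i=1 t=4 v=3: → [2,7); WM=2
i=2 t=4 v=7: → [2,7); WM=2
i=3 t=4 v=1: → [2,7); WM=2
i=4 t=5 v=2: → [2,8); WM=3
i=5 t=5 v=3: → [2,8); WM=3
i=6 t=5 v=2: → [2,8); WM=3
i=7 t=6 v=1: → [2,9); WM=4
i=8 t=6 v=9: → [2,9); WM=4
i=9 t=7 v=3: → [2,10); WM=5
i=10 t=10 v=5: → [10,13); WM=8
i=11 t=10 v=6: → [10,13); WM=8
i=12 t=15 v=3: → [15,18); WM=13
i=13 t=19 v=4: → [19,22); WM=17
i=14 t=19 v=6: → [19,22); WM=17
i=15 t=13 v=7: → [13,18); WM=17
i=16 t=17 v=1: → [13,22); WM=17
i=17 t=21 v=2: → [13,24); WM=19
i=18 t=22 v=1: → [13,25); WM=20
i=19 t=25 v=5: → [25,28); WM=23
i=20 t=15 v=5: DROP (t<23-4); WM=23
i=21 t=21 v=7: → [13,25); WM=23
i=22 t=21 v=2: → [13,25); WM=23

[2,10)=35 [10,13)=11 [13,25)=33 [25,28)=5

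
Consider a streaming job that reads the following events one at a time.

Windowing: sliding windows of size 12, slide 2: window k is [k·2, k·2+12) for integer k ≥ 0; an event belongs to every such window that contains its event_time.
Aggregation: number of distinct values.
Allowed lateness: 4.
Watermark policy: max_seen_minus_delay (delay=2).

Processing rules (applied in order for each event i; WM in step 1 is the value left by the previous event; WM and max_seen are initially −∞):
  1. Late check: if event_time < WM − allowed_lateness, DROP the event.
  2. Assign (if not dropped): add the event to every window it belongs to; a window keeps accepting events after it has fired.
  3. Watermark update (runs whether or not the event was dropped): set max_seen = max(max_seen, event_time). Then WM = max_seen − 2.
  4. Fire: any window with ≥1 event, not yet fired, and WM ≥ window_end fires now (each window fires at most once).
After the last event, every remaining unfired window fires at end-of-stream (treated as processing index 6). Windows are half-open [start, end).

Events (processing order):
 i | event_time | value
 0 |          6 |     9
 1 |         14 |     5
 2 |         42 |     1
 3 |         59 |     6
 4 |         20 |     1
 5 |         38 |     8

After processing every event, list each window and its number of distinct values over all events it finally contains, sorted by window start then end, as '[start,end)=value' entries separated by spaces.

[0,12)=1 [2,14)=1 [4,16)=2 [6,18)=2 [8,20)=1 [10,22)=1 [12,24)=1 [14,26)=1 [32,44)=1 [34,46)=1 [36,48)=1 [38,50)=1 [40,52)=1 [42,54)=1 [48,60)=1 [50,62)=1 [52,64)=1 [54,66)=1 [56,68)=1 [58,70)=1

i=0 t=6 v=9: → [6,18),[4,16),[2,14),[0,12); WM=4
i=1 t=14 v=5: → [14,26),[12,24),[10,22),[8,20),[6,18),[4,16); WM=12; [0,12) fires=1
i=2 t=42 v=1: → [42,54),[40,52),[38,50),[36,48),[34,46),[32,44); WM=40; [2,14) fires=1 [4,16) fires=2 [6,18) fires=2 [8,20) fires=1 [10,22) fires=1 [12,24) fires=1 [14,26) fires=1
i=3 t=59 v=6: → [58,70),[56,68),[54,66),[52,64),[50,62),[48,60); WM=57; [32,44) fires=1 [34,46) fires=1 [36,48) fires=1 [38,50) fires=1 [40,52) fires=1 [42,54) fires=1
i=4 t=20 v=1: DROP (t<57-4); WM=57
i=5 t=38 v=8: DROP (t<57-4); WM=57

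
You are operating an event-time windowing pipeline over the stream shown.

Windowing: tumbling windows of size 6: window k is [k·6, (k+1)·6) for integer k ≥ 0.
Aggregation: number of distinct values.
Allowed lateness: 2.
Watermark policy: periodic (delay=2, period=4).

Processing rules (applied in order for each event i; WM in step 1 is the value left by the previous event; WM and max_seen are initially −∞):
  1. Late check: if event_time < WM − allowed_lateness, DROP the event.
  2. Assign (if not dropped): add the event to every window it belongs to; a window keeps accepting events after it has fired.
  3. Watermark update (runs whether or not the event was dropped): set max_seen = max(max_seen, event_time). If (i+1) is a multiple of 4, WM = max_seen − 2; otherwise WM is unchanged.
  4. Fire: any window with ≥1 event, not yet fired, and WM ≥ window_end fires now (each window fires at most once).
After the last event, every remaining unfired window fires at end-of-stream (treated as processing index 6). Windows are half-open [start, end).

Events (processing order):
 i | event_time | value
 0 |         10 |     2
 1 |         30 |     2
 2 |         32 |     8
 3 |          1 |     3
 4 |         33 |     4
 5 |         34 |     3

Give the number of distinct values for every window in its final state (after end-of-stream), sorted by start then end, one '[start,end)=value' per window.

i=0 t=10 v=2: → [6,12); WM=−∞
i=1 t=30 v=2: → [30,36); WM=−∞
i=2 t=32 v=8: → [30,36); WM=−∞
i=3 t=1 v=3: → [0,6); WM=30; [0,6) fires=1 [6,12) fires=1
i=4 t=33 v=4: → [30,36); WM=30
i=5 t=34 v=3: → [30,36); WM=30

[0,6)=1 [6,12)=1 [30,36)=4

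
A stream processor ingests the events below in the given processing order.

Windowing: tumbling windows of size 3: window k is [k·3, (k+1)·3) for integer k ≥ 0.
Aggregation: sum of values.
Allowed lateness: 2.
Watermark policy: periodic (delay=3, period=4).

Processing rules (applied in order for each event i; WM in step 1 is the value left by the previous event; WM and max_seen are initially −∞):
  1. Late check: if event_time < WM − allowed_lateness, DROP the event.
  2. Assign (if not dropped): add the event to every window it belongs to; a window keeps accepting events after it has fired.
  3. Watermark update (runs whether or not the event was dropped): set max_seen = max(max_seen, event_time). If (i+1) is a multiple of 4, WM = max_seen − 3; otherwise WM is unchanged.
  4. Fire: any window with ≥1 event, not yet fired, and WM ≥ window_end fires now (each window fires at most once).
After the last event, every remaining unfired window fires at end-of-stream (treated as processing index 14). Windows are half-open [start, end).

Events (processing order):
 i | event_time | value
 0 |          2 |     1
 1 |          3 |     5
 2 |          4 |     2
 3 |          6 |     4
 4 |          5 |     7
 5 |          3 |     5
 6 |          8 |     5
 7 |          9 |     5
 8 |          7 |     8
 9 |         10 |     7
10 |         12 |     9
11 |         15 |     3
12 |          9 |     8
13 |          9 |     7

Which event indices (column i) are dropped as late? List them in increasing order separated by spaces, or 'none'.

12 13

i=0 t=2 v=1: → [0,3); WM=−∞
i=1 t=3 v=5: → [3,6); WM=−∞
i=2 t=4 v=2: → [3,6); WM=−∞
i=3 t=6 v=4: → [6,9); WM=3; [0,3) fires=1
i=4 t=5 v=7: → [3,6); WM=3
i=5 t=3 v=5: → [3,6); WM=3
i=6 t=8 v=5: → [6,9); WM=3
i=7 t=9 v=5: → [9,12); WM=6; [3,6) fires=19
i=8 t=7 v=8: → [6,9); WM=6
i=9 t=10 v=7: → [9,12); WM=6
i=10 t=12 v=9: → [12,15); WM=6
i=11 t=15 v=3: → [15,18); WM=12; [6,9) fires=17 [9,12) fires=12
i=12 t=9 v=8: DROP (t<12-2); WM=12
i=13 t=9 v=7: DROP (t<12-2); WM=12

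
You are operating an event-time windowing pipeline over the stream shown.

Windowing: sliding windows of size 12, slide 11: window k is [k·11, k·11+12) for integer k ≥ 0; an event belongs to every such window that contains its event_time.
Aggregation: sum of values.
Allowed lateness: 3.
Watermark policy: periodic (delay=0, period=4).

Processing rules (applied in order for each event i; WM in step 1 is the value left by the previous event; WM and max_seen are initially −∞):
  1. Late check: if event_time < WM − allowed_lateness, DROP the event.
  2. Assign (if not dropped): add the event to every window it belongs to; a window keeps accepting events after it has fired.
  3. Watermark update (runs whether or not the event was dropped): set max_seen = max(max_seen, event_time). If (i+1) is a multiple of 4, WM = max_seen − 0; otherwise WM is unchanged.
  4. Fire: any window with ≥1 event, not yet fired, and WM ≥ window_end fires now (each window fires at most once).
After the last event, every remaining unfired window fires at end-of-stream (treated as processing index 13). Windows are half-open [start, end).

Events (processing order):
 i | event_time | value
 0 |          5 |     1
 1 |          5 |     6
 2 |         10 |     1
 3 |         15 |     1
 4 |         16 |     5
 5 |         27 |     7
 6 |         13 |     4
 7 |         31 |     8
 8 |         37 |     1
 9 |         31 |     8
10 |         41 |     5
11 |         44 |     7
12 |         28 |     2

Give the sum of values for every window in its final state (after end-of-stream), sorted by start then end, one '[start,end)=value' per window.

i=0 t=5 v=1: → [0,12); WM=−∞
i=1 t=5 v=6: → [0,12); WM=−∞
i=2 t=10 v=1: → [0,12); WM=−∞
i=3 t=15 v=1: → [11,23); WM=15; [0,12) fires=8
i=4 t=16 v=5: → [11,23); WM=15
i=5 t=27 v=7: → [22,34); WM=15
i=6 t=13 v=4: → [11,23); WM=15
i=7 t=31 v=8: → [22,34); WM=31; [11,23) fires=10
i=8 t=37 v=1: → [33,45); WM=31
i=9 t=31 v=8: → [22,34); WM=31
i=10 t=41 v=5: → [33,45); WM=31
i=11 t=44 v=7: → [44,56),[33,45); WM=44; [22,34) fires=23
i=12 t=28 v=2: DROP (t<44-3); WM=44

[0,12)=8 [11,23)=10 [22,34)=23 [33,45)=13 [44,56)=7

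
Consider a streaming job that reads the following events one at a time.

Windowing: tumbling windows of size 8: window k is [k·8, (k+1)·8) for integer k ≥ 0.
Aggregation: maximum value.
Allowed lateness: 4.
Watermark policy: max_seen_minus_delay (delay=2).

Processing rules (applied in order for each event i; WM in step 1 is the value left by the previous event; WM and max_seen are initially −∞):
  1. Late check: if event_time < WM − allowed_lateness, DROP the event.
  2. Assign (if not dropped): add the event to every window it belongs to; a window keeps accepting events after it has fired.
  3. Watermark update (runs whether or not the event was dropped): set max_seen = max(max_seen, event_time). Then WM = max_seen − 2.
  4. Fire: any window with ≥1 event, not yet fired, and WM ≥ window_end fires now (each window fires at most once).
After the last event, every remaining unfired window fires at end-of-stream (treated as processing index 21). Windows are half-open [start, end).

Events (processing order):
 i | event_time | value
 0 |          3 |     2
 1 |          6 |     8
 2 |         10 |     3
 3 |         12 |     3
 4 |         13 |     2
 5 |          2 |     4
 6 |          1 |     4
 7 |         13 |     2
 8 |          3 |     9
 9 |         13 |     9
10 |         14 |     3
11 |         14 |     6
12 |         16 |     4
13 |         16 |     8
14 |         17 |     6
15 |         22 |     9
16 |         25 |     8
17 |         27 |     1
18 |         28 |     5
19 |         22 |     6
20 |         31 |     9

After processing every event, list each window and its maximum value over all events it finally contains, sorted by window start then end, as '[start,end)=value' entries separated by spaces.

[0,8)=8 [8,16)=9 [16,24)=9 [24,32)=9

i=0 t=3 v=2: → [0,8); WM=1
i=1 t=6 v=8: → [0,8); WM=4
i=2 t=10 v=3: → [8,16); WM=8; [0,8) fires=8
i=3 t=12 v=3: → [8,16); WM=10
i=4 t=13 v=2: → [8,16); WM=11
i=5 t=2 v=4: DROP (t<11-4); WM=11
i=6 t=1 v=4: DROP (t<11-4); WM=11
i=7 t=13 v=2: → [8,16); WM=11
i=8 t=3 v=9: DROP (t<11-4); WM=11
i=9 t=13 v=9: → [8,16); WM=11
i=10 t=14 v=3: → [8,16); WM=12
i=11 t=14 v=6: → [8,16); WM=12
i=12 t=16 v=4: → [16,24); WM=14
i=13 t=16 v=8: → [16,24); WM=14
i=14 t=17 v=6: → [16,24); WM=15
i=15 t=22 v=9: → [16,24); WM=20; [8,16) fires=9
i=16 t=25 v=8: → [24,32); WM=23
i=17 t=27 v=1: → [24,32); WM=25; [16,24) fires=9
i=18 t=28 v=5: → [24,32); WM=26
i=19 t=22 v=6: → [16,24); WM=26
i=20 t=31 v=9: → [24,32); WM=29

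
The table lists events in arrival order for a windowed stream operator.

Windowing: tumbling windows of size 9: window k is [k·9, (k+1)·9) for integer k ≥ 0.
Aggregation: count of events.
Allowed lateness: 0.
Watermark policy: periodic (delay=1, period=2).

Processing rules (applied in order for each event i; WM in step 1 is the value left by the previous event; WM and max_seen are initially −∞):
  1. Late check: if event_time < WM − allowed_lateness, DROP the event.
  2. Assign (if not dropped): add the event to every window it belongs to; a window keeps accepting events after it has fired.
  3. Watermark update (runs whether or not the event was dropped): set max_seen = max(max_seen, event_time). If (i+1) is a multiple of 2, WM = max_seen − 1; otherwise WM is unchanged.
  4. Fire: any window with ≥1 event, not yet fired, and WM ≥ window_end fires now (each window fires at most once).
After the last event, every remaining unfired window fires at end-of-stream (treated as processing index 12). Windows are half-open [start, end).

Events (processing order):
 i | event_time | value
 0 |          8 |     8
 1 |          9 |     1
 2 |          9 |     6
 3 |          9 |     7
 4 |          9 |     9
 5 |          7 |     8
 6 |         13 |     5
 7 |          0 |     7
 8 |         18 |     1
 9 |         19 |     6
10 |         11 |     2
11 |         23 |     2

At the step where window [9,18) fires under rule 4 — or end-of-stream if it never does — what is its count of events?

i=0 t=8 v=8: → [0,9); WM=−∞
i=1 t=9 v=1: → [9,18); WM=8
i=2 t=9 v=6: → [9,18); WM=8
i=3 t=9 v=7: → [9,18); WM=8
i=4 t=9 v=9: → [9,18); WM=8
i=5 t=7 v=8: DROP (t<8-0); WM=8
i=6 t=13 v=5: → [9,18); WM=8
i=7 t=0 v=7: DROP (t<8-0); WM=12; [0,9) fires=1
i=8 t=18 v=1: → [18,27); WM=12
i=9 t=19 v=6: → [18,27); WM=18; [9,18) fires=5
i=10 t=11 v=2: DROP (t<18-0); WM=18
i=11 t=23 v=2: → [18,27); WM=22

5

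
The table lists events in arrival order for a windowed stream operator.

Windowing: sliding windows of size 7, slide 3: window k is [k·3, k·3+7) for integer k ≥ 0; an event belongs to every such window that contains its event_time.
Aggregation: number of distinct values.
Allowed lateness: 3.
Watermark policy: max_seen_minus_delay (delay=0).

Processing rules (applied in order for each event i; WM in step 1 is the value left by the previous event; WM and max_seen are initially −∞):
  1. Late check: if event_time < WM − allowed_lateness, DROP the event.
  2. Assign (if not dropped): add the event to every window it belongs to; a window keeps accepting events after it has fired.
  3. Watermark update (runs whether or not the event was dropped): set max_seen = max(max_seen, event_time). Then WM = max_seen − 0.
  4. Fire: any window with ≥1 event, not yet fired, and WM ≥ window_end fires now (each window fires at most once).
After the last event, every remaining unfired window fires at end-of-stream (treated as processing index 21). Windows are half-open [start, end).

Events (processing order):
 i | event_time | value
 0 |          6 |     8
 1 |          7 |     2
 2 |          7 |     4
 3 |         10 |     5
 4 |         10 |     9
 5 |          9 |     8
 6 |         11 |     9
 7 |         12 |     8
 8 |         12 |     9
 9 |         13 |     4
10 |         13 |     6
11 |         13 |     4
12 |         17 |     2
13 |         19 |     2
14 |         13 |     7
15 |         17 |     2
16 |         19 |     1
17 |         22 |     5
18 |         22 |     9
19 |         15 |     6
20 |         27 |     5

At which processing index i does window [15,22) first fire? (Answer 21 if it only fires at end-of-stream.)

17

i=0 t=6 v=8: → [6,13),[3,10),[0,7); WM=6
i=1 t=7 v=2: → [6,13),[3,10); WM=7; [0,7) fires=1
i=2 t=7 v=4: → [6,13),[3,10); WM=7
i=3 t=10 v=5: → [9,16),[6,13); WM=10; [3,10) fires=3
i=4 t=10 v=9: → [9,16),[6,13); WM=10
i=5 t=9 v=8: → [9,16),[6,13),[3,10); WM=10
i=6 t=11 v=9: → [9,16),[6,13); WM=11
i=7 t=12 v=8: → [12,19),[9,16),[6,13); WM=12
i=8 t=12 v=9: → [12,19),[9,16),[6,13); WM=12
i=9 t=13 v=4: → [12,19),[9,16); WM=13; [6,13) fires=5
i=10 t=13 v=6: → [12,19),[9,16); WM=13
i=11 t=13 v=4: → [12,19),[9,16); WM=13
i=12 t=17 v=2: → [15,22),[12,19); WM=17; [9,16) fires=5
i=13 t=19 v=2: → [18,25),[15,22); WM=19; [12,19) fires=5
i=14 t=13 v=7: DROP (t<19-3); WM=19
i=15 t=17 v=2: → [15,22),[12,19); WM=19
i=16 t=19 v=1: → [18,25),[15,22); WM=19
i=17 t=22 v=5: → [21,28),[18,25); WM=22; [15,22) fires=2
i=18 t=22 v=9: → [21,28),[18,25); WM=22
i=19 t=15 v=6: DROP (t<22-3); WM=22
i=20 t=27 v=5: → [27,34),[24,31),[21,28); WM=27; [18,25) fires=4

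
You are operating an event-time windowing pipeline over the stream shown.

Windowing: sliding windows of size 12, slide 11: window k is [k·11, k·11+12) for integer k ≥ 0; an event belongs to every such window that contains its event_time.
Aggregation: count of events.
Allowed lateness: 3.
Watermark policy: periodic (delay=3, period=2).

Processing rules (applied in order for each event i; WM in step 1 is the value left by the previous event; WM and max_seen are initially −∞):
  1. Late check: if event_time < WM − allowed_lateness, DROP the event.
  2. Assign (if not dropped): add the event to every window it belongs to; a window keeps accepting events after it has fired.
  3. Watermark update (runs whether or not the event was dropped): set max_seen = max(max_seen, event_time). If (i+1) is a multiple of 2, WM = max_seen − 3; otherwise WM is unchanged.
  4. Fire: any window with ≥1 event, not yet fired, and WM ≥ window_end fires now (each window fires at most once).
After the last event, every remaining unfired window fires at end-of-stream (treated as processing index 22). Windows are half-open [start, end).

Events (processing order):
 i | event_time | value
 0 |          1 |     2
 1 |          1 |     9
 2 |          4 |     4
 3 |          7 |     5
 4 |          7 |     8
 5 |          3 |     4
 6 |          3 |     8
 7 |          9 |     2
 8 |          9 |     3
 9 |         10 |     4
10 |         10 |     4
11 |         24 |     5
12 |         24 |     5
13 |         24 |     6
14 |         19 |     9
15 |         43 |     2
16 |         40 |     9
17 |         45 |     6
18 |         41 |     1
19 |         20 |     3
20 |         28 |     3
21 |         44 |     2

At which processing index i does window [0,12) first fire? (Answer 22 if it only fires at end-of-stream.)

11

i=0 t=1 v=2: → [0,12); WM=−∞
i=1 t=1 v=9: → [0,12); WM=-2
i=2 t=4 v=4: → [0,12); WM=-2
i=3 t=7 v=5: → [0,12); WM=4
i=4 t=7 v=8: → [0,12); WM=4
i=5 t=3 v=4: → [0,12); WM=4
i=6 t=3 v=8: → [0,12); WM=4
i=7 t=9 v=2: → [0,12); WM=6
i=8 t=9 v=3: → [0,12); WM=6
i=9 t=10 v=4: → [0,12); WM=7
i=10 t=10 v=4: → [0,12); WM=7
i=11 t=24 v=5: → [22,34); WM=21; [0,12) fires=11
i=12 t=24 v=5: → [22,34); WM=21
i=13 t=24 v=6: → [22,34); WM=21
i=14 t=19 v=9: → [11,23); WM=21
i=15 t=43 v=2: → [33,45); WM=40; [11,23) fires=1 [22,34) fires=3
i=16 t=40 v=9: → [33,45); WM=40
i=17 t=45 v=6: → [44,56); WM=42
i=18 t=41 v=1: → [33,45); WM=42
i=19 t=20 v=3: DROP (t<42-3); WM=42
i=20 t=28 v=3: DROP (t<42-3); WM=42
i=21 t=44 v=2: → [44,56),[33,45); WM=42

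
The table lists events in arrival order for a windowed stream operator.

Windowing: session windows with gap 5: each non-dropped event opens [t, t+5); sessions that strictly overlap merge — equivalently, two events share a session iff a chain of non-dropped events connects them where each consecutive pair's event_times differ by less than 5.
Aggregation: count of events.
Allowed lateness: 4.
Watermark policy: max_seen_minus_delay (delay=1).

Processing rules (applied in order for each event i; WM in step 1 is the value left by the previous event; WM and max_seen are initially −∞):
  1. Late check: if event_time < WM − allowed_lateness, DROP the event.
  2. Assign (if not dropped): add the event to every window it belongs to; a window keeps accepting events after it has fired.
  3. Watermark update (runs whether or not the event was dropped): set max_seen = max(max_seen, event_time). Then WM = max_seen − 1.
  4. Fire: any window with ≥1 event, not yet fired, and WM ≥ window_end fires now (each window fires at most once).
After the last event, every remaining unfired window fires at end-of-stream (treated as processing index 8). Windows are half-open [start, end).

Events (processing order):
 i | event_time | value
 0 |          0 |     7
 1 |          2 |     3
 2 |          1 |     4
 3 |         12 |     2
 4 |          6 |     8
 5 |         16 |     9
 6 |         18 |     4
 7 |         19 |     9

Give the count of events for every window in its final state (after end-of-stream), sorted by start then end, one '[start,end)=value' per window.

i=0 t=0 v=7: → [0,5); WM=-1
i=1 t=2 v=3: → [0,7); WM=1
i=2 t=1 v=4: → [0,7); WM=1
i=3 t=12 v=2: → [12,17); WM=11
i=4 t=6 v=8: DROP (t<11-4); WM=11
i=5 t=16 v=9: → [12,21); WM=15
i=6 t=18 v=4: → [12,23); WM=17
i=7 t=19 v=9: → [12,24); WM=18

[0,7)=3 [12,24)=4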